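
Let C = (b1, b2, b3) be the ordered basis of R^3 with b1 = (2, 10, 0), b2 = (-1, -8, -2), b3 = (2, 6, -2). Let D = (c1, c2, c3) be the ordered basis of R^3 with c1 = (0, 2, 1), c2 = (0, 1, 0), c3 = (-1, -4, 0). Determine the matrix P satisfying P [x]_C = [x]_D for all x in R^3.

Column j of P is [bj]_D, since P maps C-coordinates to D-coordinates.
Expressing b1 in D: b1 = 0·c1 + 2c2 - 2c3, so column 1 of P is (0, 2, -2).
Doing the same for each bj gives P = [[0, -2, -2], [2, 0, 2], [-2, 1, -2]].

[[0, -2, -2], [2, 0, 2], [-2, 1, -2]]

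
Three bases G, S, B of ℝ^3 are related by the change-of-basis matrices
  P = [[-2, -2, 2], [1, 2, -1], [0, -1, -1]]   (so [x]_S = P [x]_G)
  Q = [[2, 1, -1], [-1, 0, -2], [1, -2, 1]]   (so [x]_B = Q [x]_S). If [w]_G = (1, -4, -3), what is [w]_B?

Composing the changes, [w]_B = Q P [w]_G.
Q P = [[-3, -1, 4], [2, 4, 0], [-4, -7, 3]]; applying this to (1, -4, -3) gives (-11, -14, 15).

(-11, -14, 15)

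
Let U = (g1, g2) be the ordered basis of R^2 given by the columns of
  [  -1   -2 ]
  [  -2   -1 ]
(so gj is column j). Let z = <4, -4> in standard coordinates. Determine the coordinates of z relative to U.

[z]_U is the unique c with M c = z, where M has columns g1, g2.
System: -c_1 - 2c_2 = 4, -2c_1 - c_2 = -4; solving gives c_1 = 4, c_2 = -4.
Check: 4g1 - 4g2 = <4, -4>.

<4, -4>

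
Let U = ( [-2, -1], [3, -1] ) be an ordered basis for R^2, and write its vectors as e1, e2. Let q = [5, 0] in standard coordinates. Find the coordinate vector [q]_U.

[-1, 1]

[q]_U is the unique c with M c = q, where M has columns e1, e2.
System: -2c_1 + 3c_2 = 5, -c_1 - c_2 = 0; solving gives c_1 = -1, c_2 = 1.
Check: -e1 + e2 = [5, 0].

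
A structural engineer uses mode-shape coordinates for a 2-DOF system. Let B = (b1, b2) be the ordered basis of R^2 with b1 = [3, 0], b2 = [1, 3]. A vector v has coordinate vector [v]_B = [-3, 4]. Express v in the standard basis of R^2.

[-5, 12]

By definition v = -3b1 + 4b2.
Summing componentwise gives [-5, 12].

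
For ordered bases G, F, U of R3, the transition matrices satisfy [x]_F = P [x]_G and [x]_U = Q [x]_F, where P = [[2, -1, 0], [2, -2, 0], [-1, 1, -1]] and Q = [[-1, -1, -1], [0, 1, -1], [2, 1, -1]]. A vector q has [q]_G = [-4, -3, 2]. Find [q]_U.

First [q]_F = P [q]_G = [-5, -2, -1].
Then [q]_U = Q [q]_F = [8, -1, -11].

[8, -1, -11]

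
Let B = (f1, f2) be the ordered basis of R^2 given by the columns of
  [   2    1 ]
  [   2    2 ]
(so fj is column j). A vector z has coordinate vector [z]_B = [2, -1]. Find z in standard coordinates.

[3, 2]

z = M [z]_B, where M has columns f1, f2.
Carrying out the matrix-vector product, z = [3, 2].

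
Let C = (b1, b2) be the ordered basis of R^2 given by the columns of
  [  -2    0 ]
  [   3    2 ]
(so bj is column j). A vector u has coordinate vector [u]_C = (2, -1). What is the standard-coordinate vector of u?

u = M [u]_C, where M has columns b1, b2.
Carrying out the matrix-vector product, u = (-4, 4).

(-4, 4)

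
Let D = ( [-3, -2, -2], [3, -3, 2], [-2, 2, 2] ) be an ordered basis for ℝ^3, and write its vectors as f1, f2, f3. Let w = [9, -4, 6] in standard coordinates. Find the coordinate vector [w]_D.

We seek scalars with c_1 f1 + ... + c_3 f3 = w; equivalently solve M c = w where the columns of M are f1, ..., f3.
Row-reducing the augmented matrix [M | w] gives c = (-1, 2, 0).
Check: -f1 + 2f2 + 0·f3 = [9, -4, 6].

[-1, 2, 0]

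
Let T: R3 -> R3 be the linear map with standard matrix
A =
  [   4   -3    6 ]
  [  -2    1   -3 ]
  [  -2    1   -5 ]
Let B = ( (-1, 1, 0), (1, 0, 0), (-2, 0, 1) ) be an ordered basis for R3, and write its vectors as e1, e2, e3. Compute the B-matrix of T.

[[3, -2, 1], [2, -2, -3], [3, -2, -1]]

With P the matrix whose columns are e1, ..., e3, [T]_B = P^(-1) A P.
Column by column: T(e1) = A e1 = (-7, 3, 3); its B-coordinates (3, 2, 3) give column 1.
Continuing for each basis vector yields [T]_B = [[3, -2, 1], [2, -2, -3], [3, -2, -1]].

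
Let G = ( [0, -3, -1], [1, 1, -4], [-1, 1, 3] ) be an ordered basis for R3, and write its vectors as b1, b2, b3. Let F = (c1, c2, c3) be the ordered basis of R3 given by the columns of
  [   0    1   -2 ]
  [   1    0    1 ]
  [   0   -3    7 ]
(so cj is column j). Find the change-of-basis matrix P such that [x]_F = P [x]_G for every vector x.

Column j of P is [bj]_F, since P maps G-coordinates to F-coordinates.
Expressing b1 in F: b1 = -2c1 - 2c2 - c3, so column 1 of P is [-2, -2, -1].
Doing the same for each bj gives P = [[-2, 2, 1], [-2, -1, -1], [-1, -1, 0]].

[[-2, 2, 1], [-2, -1, -1], [-1, -1, 0]]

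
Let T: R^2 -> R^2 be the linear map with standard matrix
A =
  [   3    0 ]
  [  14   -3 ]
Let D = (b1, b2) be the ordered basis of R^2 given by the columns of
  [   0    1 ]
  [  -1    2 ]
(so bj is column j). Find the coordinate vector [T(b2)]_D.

(-2, 3)

Column 2 of [T]_D is the D-coordinate vector of T(b2).
In standard coordinates T(b2) = A b2 = (3, 8).
Converting to D: (3, 8) = -2b1 + 3b2, so the coordinate vector is (-2, 3).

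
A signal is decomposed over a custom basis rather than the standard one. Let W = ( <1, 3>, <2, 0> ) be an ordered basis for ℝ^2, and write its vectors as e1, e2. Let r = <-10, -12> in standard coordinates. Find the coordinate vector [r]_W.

[r]_W is the unique c with M c = r, where M has columns e1, e2.
System: c_1 + 2c_2 = -10, 3c_1 + 0c_2 = -12; solving gives c_1 = -4, c_2 = -3.
Check: -4e1 - 3e2 = <-10, -12>.

<-4, -3>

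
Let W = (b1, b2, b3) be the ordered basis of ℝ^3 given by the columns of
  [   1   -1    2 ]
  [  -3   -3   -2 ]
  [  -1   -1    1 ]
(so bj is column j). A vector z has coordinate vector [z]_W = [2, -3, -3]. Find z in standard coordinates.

[-1, 9, -2]

The coordinates say z = 2b1 - 3b2 - 3b3; adding the scaled basis vectors gives [-1, 9, -2].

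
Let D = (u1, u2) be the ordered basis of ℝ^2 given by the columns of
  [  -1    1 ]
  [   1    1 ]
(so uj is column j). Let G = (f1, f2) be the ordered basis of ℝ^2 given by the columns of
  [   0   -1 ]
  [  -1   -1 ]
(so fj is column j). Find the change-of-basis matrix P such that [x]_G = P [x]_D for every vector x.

Column j of P is [uj]_G, since P maps D-coordinates to G-coordinates.
Expressing u1 in G: u1 = -2f1 + f2, so column 1 of P is <-2, 1>.
Doing the same for each uj gives P = [[-2, 0], [1, -1]].

[[-2, 0], [1, -1]]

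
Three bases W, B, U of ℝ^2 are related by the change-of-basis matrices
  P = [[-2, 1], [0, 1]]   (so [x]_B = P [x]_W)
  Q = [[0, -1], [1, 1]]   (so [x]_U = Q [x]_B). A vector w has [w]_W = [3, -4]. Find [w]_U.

[4, -14]

Apply P to get B-coordinates [-10, -4], then Q to get U-coordinates.
The result is [w]_U = [4, -14].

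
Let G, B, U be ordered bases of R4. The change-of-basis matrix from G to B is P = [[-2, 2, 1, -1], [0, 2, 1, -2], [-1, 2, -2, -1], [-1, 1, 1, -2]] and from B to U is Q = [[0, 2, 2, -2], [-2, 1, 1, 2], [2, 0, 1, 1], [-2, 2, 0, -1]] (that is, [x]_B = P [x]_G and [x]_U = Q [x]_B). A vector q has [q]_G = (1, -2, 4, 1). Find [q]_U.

Composing the changes, [q]_U = Q P [q]_G.
Q P = [[0, 6, -4, -2], [1, 2, -1, -5], [-6, 7, 1, -5], [5, -1, -1, 0]]; applying this to (1, -2, 4, 1) gives (-30, -12, -21, 3).

(-30, -12, -21, 3)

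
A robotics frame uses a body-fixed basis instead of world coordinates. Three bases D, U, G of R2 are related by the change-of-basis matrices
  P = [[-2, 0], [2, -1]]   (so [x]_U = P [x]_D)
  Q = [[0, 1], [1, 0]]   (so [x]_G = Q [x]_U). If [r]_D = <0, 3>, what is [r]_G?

First [r]_U = P [r]_D = <0, -3>.
Then [r]_G = Q [r]_U = <-3, 0>.

<-3, 0>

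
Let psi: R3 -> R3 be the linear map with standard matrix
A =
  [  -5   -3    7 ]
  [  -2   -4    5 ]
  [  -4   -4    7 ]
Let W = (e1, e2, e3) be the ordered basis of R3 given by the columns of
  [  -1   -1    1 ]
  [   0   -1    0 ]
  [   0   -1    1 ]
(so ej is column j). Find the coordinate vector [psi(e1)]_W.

Compute psi(e1) = A e1 = (5, 2, 4) in standard coordinates.
Then write this in W-coordinates: solve for y in y_1 e1 + ... + y_3 e3 = (5, 2, 4).
This gives y = (-1, -2, 2), which is column 1 of [psi]_W.

(-1, -2, 2)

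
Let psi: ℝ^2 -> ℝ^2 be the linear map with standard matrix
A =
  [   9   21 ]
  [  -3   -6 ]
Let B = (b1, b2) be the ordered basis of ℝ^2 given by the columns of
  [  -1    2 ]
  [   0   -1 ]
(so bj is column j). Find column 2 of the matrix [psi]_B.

Compute psi(b2) = A b2 = (-3, 0) in standard coordinates.
Then write this in B-coordinates: solve for y in y_1 b1 + y_2 b2 = (-3, 0).
This gives y = (3, 0), which is column 2 of [psi]_B.

(3, 0)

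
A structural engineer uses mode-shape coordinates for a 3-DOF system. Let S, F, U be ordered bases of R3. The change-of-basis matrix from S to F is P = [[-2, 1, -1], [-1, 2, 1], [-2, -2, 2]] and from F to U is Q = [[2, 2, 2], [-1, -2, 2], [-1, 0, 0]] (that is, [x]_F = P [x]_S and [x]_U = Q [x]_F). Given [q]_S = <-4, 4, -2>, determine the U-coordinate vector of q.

First [q]_F = P [q]_S = <14, 10, -4>.
Then [q]_U = Q [q]_F = <40, -42, -14>.

<40, -42, -14>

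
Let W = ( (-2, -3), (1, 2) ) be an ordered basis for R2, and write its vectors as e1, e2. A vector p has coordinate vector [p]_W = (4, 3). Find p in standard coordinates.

The coordinates say p = 4e1 + 3e2; adding the scaled basis vectors gives (-5, -6).

(-5, -6)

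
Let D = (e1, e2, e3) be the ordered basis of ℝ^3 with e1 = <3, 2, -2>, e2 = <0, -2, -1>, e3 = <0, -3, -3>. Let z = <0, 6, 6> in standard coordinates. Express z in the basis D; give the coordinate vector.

<0, 0, -2>

[z]_D is the unique c with M c = z, where M has columns e1, ..., e3.
Solving this 3x3 system gives c = (0, 0, -2).
Check: 0·e1 + 0·e2 - 2e3 = <0, 6, 6>.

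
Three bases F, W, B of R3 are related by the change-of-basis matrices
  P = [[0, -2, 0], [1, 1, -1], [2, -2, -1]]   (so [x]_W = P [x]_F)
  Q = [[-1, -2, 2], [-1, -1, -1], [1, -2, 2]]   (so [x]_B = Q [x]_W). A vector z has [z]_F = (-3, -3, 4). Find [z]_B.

(6, 8, 18)

Apply P to get W-coordinates (6, -10, -4), then Q to get B-coordinates.
The result is [z]_B = (6, 8, 18).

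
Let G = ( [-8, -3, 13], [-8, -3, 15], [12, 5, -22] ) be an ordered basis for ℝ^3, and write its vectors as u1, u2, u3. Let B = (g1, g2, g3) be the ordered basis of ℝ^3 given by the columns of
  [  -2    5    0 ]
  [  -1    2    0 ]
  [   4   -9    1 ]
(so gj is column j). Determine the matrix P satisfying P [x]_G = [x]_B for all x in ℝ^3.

[[-1, -1, -1], [-2, -2, 2], [-1, 1, 0]]

Column j of P is [uj]_B, since P maps G-coordinates to B-coordinates.
Expressing u1 in B: u1 = -g1 - 2g2 - g3, so column 1 of P is [-1, -2, -1].
Doing the same for each uj gives P = [[-1, -1, -1], [-2, -2, 2], [-1, 1, 0]].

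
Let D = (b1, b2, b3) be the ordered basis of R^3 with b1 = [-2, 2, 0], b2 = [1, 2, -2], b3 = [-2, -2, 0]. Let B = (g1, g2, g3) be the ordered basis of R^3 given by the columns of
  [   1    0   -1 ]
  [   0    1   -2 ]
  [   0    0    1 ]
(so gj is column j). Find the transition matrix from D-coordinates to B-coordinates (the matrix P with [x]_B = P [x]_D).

Let M have columns bj and N have columns gj. Then for every x, N [x]_B = x = M [x]_D, so P = N^(-1) M.
Since det N = 1, N^(-1) has integer entries; multiplying gives P = [[-2, -1, -2], [2, -2, -2], [0, -2, 0]].

[[-2, -1, -2], [2, -2, -2], [0, -2, 0]]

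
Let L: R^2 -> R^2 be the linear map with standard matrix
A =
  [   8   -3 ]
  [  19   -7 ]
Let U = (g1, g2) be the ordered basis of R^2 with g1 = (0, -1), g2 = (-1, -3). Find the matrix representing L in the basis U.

With P the matrix whose columns are g1, g2, [L]_U = P^(-1) A P.
Column by column: L(g1) = A g1 = (3, 7); its U-coordinates (2, -3) give column 1.
Continuing for each basis vector yields [L]_U = [[2, 1], [-3, -1]].

[[2, 1], [-3, -1]]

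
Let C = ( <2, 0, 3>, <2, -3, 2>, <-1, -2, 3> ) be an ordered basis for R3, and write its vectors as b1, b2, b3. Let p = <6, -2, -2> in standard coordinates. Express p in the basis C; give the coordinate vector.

<0, 2, -2>

We seek scalars with c_1 b1 + ... + c_3 b3 = p; equivalently solve M c = p where the columns of M are b1, ..., b3.
Row-reducing the augmented matrix [M | p] gives c = (0, 2, -2).
Check: 0·b1 + 2b2 - 2b3 = <6, -2, -2>.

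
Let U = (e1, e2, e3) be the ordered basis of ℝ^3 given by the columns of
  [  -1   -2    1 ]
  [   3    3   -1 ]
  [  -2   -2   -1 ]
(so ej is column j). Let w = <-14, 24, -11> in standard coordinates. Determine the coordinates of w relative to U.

Write w = c_1 e1 + ... + c_3 e3 and solve for the c_i.
Row-reducing the augmented matrix [M | w] gives c = (3, 4, -3).
Check: 3e1 + 4e2 - 3e3 = <-14, 24, -11>.

<3, 4, -3>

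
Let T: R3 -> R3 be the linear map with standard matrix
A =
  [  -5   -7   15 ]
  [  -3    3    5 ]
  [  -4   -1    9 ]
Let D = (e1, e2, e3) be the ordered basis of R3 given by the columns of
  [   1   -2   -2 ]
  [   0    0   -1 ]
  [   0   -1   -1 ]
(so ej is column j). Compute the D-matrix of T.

The j-th column of [T]_D is [T(ej)]_D.
T(e1) = A e1 = (-5, -3, -4) = 3e1 + e2 + 3e3, so column 1 is (3, 1, 3).
Repeating for e2, e3 and assembling the columns gives [[3, -3, 2], [1, 2, -2], [3, -1, 2]].

[[3, -3, 2], [1, 2, -2], [3, -1, 2]]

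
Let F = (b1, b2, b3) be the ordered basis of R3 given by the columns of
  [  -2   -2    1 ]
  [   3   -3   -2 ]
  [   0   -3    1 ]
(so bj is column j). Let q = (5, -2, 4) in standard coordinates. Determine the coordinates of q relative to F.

(-1, -1, 1)

[q]_F is the unique c with M c = q, where M has columns b1, ..., b3.
Gaussian elimination on [M | q] yields c = (-1, -1, 1).
Check: -b1 - b2 + b3 = (5, -2, 4).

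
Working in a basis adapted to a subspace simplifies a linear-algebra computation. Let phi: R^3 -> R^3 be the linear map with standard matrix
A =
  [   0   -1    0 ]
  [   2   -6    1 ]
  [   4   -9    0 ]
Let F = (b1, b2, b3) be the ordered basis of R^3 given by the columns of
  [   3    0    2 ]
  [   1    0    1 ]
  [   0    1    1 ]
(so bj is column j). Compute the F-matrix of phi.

[[-1, -2, 1], [2, -3, 1], [1, 3, -2]]

The j-th column of [phi]_F is [phi(bj)]_F.
phi(b1) = A b1 = [-1, 0, 3] = -b1 + 2b2 + b3, so column 1 is [-1, 2, 1].
Repeating for b2, b3 and assembling the columns gives [[-1, -2, 1], [2, -3, 1], [1, 3, -2]].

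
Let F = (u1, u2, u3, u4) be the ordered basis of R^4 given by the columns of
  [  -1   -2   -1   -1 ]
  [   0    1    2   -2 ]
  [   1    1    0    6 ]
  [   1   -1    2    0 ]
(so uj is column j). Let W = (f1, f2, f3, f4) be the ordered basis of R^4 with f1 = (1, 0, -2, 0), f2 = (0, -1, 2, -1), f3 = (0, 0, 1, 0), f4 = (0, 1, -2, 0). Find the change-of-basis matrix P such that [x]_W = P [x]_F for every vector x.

Column j of P is [uj]_W, since P maps F-coordinates to W-coordinates.
Expressing u1 in W: u1 = -f1 - f2 - f3 - f4, so column 1 of P is (-1, -1, -1, -1).
Doing the same for each uj gives P = [[-1, -2, -1, -1], [-1, 1, -2, 0], [-1, -1, 2, 0], [-1, 2, 0, -2]].

[[-1, -2, -1, -1], [-1, 1, -2, 0], [-1, -1, 2, 0], [-1, 2, 0, -2]]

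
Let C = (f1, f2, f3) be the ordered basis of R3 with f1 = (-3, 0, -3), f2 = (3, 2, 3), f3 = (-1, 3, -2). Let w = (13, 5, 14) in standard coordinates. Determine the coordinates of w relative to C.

(0, 4, -1)

We seek scalars with c_1 f1 + ... + c_3 f3 = w; equivalently solve M c = w where the columns of M are f1, ..., f3.
Solving this 3x3 system gives c = (0, 4, -1).
Check: 0·f1 + 4f2 - f3 = (13, 5, 14).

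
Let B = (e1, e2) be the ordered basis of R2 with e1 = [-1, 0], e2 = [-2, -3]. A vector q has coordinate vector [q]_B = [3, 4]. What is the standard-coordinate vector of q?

By definition q = 3e1 + 4e2.
Summing componentwise gives [-11, -12].

[-11, -12]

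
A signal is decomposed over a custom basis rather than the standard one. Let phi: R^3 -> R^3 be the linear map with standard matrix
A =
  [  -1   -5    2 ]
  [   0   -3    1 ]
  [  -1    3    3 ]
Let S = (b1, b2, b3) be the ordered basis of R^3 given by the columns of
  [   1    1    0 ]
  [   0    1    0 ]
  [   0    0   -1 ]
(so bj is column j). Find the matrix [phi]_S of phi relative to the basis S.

The j-th column of [phi]_S is [phi(bj)]_S.
phi(b1) = A b1 = (-1, 0, -1) = -b1 + 0·b2 + b3, so column 1 is (-1, 0, 1).
Repeating for b2, b3 and assembling the columns gives [[-1, -3, -1], [0, -3, -1], [1, -2, 3]].

[[-1, -3, -1], [0, -3, -1], [1, -2, 3]]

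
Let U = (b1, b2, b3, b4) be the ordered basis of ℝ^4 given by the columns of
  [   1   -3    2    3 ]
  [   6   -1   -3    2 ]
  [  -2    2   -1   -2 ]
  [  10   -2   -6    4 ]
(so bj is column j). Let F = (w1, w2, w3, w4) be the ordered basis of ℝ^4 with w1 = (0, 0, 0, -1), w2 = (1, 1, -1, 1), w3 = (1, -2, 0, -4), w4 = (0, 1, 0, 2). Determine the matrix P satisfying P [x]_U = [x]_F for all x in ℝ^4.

Let M have columns bj and N have columns wj. Then for every x, N [x]_F = x = M [x]_U, so P = N^(-1) M.
Since det N = -1, N^(-1) has integer entries; multiplying gives P = [[0, 2, -1, -2], [2, -2, 1, 2], [-1, -1, 1, 1], [2, -1, -2, 2]].

[[0, 2, -1, -2], [2, -2, 1, 2], [-1, -1, 1, 1], [2, -1, -2, 2]]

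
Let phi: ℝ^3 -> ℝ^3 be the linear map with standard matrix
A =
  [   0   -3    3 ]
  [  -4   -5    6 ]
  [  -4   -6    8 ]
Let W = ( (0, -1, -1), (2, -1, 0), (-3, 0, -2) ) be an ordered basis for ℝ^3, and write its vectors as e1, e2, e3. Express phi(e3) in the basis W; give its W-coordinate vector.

(0, 0, 2)

Column 3 of [phi]_W is the W-coordinate vector of phi(e3).
In standard coordinates phi(e3) = A e3 = (-6, 0, -4).
Converting to W: (-6, 0, -4) = 0·e1 + 0·e2 + 2e3, so the coordinate vector is (0, 0, 2).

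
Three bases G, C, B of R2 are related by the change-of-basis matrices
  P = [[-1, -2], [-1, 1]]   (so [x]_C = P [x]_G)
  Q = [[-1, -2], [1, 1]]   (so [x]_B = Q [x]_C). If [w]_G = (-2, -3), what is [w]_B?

Apply P to get C-coordinates (8, -1), then Q to get B-coordinates.
The result is [w]_B = (-6, 7).

(-6, 7)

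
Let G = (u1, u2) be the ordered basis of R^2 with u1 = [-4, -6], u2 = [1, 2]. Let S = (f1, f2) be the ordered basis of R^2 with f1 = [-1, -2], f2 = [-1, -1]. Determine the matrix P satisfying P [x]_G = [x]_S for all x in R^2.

[[2, -1], [2, 0]]

Let M have columns uj and N have columns fj. Then for every x, N [x]_S = x = M [x]_G, so P = N^(-1) M.
Since det N = -1, N^(-1) has integer entries; multiplying gives P = [[2, -1], [2, 0]].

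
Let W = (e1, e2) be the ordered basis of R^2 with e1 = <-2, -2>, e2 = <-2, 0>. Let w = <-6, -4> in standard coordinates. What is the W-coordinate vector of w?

We seek scalars with c_1 e1 + c_2 e2 = w; equivalently solve M c = w where the columns of M are e1, e2.
System: -2c_1 - 2c_2 = -6, -2c_1 + 0c_2 = -4; solving gives c_1 = 2, c_2 = 1.
Check: 2e1 + e2 = <-6, -4>.

<2, 1>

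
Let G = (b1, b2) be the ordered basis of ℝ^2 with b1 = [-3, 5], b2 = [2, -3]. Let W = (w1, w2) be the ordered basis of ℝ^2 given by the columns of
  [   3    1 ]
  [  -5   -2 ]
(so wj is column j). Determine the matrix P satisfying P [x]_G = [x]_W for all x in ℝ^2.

Let M have columns bj and N have columns wj. Then for every x, N [x]_W = x = M [x]_G, so P = N^(-1) M.
Since det N = -1, N^(-1) has integer entries; multiplying gives P = [[-1, 1], [0, -1]].

[[-1, 1], [0, -1]]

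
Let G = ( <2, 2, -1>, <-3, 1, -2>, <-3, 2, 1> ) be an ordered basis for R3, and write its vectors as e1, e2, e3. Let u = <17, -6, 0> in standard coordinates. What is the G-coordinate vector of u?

<1, -2, -3>

We seek scalars with c_1 e1 + ... + c_3 e3 = u; equivalently solve M c = u where the columns of M are e1, ..., e3.
Gaussian elimination on [M | u] yields c = (1, -2, -3).
Check: e1 - 2e2 - 3e3 = <17, -6, 0>.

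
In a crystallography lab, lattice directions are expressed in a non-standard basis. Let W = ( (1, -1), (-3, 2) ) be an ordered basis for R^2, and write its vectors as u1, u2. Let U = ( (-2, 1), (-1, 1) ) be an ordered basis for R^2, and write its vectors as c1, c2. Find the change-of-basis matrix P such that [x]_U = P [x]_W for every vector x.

[[0, 1], [-1, 1]]

Take x = uj: its W-coordinates are the j-th standard unit vector, so P e_j — column j of P — equals [uj]_U.
u1 = 0·c1 - c2, giving column 1 = (0, -1); repeating for each j gives P = [[0, 1], [-1, 1]].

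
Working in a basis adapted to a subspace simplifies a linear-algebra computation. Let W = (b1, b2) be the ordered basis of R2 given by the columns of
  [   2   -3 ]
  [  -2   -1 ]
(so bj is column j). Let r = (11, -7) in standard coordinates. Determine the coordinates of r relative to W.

(4, -1)

[r]_W is the unique c with M c = r, where M has columns b1, b2.
System: 2c_1 - 3c_2 = 11, -2c_1 - c_2 = -7; solving gives c_1 = 4, c_2 = -1.
Check: 4b1 - b2 = (11, -7).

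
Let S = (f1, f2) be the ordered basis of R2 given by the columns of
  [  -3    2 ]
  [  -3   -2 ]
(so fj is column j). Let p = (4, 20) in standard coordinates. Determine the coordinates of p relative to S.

Write p = c_1 f1 + c_2 f2 and solve for the c_i.
System: -3c_1 + 2c_2 = 4, -3c_1 - 2c_2 = 20; solving gives c_1 = -4, c_2 = -4.
Check: -4f1 - 4f2 = (4, 20).

(-4, -4)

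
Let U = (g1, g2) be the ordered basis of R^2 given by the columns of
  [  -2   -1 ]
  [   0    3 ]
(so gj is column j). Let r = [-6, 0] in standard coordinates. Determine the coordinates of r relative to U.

We seek scalars with c_1 g1 + c_2 g2 = r; equivalently solve M c = r where the columns of M are g1, g2.
System: -2c_1 - c_2 = -6, 0c_1 + 3c_2 = 0; solving gives c_1 = 3, c_2 = 0.
Check: 3g1 + 0·g2 = [-6, 0].

[3, 0]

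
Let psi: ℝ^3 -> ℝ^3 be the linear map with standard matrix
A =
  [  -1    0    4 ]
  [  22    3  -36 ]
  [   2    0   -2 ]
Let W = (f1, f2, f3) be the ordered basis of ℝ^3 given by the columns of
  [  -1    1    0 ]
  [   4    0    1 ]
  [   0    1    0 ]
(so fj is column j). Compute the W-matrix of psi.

The j-th column of [psi]_W is [psi(fj)]_W.
psi(f1) = A f1 = [1, -10, -2] = -3f1 - 2f2 + 2f3, so column 1 is [-3, -2, 2].
Repeating for f2, f3 and assembling the columns gives [[-3, -3, 0], [-2, 0, 0], [2, -2, 3]].

[[-3, -3, 0], [-2, 0, 0], [2, -2, 3]]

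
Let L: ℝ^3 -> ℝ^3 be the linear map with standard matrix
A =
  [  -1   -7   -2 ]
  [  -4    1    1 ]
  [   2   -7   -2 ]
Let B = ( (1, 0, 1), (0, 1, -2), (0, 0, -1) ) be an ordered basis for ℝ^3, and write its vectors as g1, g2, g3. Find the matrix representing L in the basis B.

[[-3, -3, 2], [-3, -1, -1], [3, 2, 2]]

The j-th column of [L]_B is [L(gj)]_B.
L(g1) = A g1 = (-3, -3, 0) = -3g1 - 3g2 + 3g3, so column 1 is (-3, -3, 3).
Repeating for g2, g3 and assembling the columns gives [[-3, -3, 2], [-3, -1, -1], [3, 2, 2]].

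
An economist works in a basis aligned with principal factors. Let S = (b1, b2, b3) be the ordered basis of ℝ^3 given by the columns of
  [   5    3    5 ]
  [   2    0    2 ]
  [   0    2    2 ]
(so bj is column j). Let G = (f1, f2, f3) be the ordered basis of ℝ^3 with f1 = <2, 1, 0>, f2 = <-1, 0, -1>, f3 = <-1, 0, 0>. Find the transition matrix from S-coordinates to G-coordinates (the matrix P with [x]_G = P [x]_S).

[[2, 0, 2], [0, -2, -2], [-1, -1, 1]]

Take x = bj: its S-coordinates are the j-th standard unit vector, so P e_j — column j of P — equals [bj]_G.
b1 = 2f1 + 0·f2 - f3, giving column 1 = <2, 0, -1>; repeating for each j gives P = [[2, 0, 2], [0, -2, -2], [-1, -1, 1]].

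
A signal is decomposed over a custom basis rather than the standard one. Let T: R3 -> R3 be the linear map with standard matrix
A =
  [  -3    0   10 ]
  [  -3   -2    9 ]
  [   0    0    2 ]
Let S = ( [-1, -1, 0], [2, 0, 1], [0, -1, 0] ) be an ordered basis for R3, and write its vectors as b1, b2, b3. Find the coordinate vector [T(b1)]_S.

[-3, 0, -2]

Compute T(b1) = A b1 = [3, 5, 0] in standard coordinates.
Then write this in S-coordinates: solve for y in y_1 b1 + ... + y_3 b3 = [3, 5, 0].
This gives y = [-3, 0, -2], which is column 1 of [T]_S.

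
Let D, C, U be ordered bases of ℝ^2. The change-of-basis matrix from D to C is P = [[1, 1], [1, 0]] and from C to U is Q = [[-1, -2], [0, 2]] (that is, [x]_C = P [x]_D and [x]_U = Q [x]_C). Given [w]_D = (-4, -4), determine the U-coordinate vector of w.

(16, -8)

First [w]_C = P [w]_D = (-8, -4).
Then [w]_U = Q [w]_C = (16, -8).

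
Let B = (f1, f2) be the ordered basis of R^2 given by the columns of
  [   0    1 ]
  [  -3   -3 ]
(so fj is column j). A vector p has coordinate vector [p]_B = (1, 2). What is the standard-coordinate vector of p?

(2, -9)

The coordinates say p = f1 + 2f2; adding the scaled basis vectors gives (2, -9).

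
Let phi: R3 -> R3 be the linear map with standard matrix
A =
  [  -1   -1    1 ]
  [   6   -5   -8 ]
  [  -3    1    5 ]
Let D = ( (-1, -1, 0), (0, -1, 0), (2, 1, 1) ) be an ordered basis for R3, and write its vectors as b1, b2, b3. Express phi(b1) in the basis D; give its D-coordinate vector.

(2, 1, 2)

Column 1 of [phi]_D is the D-coordinate vector of phi(b1).
In standard coordinates phi(b1) = A b1 = (2, -1, 2).
Converting to D: (2, -1, 2) = 2b1 + b2 + 2b3, so the coordinate vector is (2, 1, 2).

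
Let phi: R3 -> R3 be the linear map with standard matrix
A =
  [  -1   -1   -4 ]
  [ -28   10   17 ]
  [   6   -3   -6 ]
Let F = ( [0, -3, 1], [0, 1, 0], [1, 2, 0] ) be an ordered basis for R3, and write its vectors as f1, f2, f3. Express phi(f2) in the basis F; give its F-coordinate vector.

[-3, 3, -1]

Compute phi(f2) = A f2 = [-1, 10, -3] in standard coordinates.
Then write this in F-coordinates: solve for y in y_1 f1 + ... + y_3 f3 = [-1, 10, -3].
This gives y = [-3, 3, -1], which is column 2 of [phi]_F.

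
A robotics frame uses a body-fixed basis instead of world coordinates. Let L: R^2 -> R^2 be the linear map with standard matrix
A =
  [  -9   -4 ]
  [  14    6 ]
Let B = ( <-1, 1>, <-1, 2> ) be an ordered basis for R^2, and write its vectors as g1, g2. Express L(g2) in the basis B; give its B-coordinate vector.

<0, -1>

Compute L(g2) = A g2 = <1, -2> in standard coordinates.
Then write this in B-coordinates: solve for y in y_1 g1 + y_2 g2 = <1, -2>.
This gives y = <0, -1>, which is column 2 of [L]_B.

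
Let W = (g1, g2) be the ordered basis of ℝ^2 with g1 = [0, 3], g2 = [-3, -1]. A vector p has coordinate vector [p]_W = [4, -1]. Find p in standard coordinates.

[3, 13]

The coordinates say p = 4g1 - g2; adding the scaled basis vectors gives [3, 13].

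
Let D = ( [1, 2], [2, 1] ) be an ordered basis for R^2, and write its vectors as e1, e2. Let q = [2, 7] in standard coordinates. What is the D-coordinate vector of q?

[4, -1]

We seek scalars with c_1 e1 + c_2 e2 = q; equivalently solve M c = q where the columns of M are e1, e2.
System: c_1 + 2c_2 = 2, 2c_1 + c_2 = 7; solving gives c_1 = 4, c_2 = -1.
Check: 4e1 - e2 = [2, 7].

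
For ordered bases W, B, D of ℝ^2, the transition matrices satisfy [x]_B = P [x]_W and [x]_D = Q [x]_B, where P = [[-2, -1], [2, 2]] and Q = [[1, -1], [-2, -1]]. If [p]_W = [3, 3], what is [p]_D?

Apply P to get B-coordinates [-9, 12], then Q to get D-coordinates.
The result is [p]_D = [-21, 6].

[-21, 6]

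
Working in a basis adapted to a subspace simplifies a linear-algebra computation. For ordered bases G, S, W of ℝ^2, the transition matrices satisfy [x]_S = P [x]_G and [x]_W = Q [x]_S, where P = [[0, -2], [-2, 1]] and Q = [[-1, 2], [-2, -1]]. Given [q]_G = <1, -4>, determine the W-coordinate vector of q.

<-20, -10>

First [q]_S = P [q]_G = <8, -6>.
Then [q]_W = Q [q]_S = <-20, -10>.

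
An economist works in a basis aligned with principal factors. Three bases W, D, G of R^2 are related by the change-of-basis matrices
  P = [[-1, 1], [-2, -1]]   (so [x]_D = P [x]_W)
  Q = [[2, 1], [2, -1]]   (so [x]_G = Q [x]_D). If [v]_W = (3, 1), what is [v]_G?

(-11, 3)

Composing the changes, [v]_G = Q P [v]_W.
Q P = [[-4, 1], [0, 3]]; applying this to (3, 1) gives (-11, 3).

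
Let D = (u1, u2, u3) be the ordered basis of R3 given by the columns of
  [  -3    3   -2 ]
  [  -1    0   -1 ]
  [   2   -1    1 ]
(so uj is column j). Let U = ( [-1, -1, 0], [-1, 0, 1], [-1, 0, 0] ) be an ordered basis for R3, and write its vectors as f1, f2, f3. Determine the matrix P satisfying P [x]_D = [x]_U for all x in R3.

Take x = uj: its D-coordinates are the j-th standard unit vector, so P e_j — column j of P — equals [uj]_U.
u1 = f1 + 2f2 + 0·f3, giving column 1 = [1, 2, 0]; repeating for each j gives P = [[1, 0, 1], [2, -1, 1], [0, -2, 0]].

[[1, 0, 1], [2, -1, 1], [0, -2, 0]]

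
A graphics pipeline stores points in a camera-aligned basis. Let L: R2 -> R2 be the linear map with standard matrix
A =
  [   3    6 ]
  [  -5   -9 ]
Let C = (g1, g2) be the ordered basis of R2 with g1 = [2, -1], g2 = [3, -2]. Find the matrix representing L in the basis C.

[[-3, 3], [2, -3]]

Let P have columns g1, g2. Then [L]_C = P^(-1) A P.
Here det P = -1, so P^(-1) is integer; computing A P first and then P^(-1)(A P) gives [[-3, 3], [2, -3]].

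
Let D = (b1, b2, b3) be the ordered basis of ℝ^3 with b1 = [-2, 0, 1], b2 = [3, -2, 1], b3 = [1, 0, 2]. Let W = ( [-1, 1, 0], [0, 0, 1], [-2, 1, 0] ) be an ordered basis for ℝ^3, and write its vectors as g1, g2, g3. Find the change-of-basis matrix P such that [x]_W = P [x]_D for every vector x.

Column j of P is [bj]_W, since P maps D-coordinates to W-coordinates.
Expressing b1 in W: b1 = -2g1 + g2 + 2g3, so column 1 of P is [-2, 1, 2].
Doing the same for each bj gives P = [[-2, -1, 1], [1, 1, 2], [2, -1, -1]].

[[-2, -1, 1], [1, 1, 2], [2, -1, -1]]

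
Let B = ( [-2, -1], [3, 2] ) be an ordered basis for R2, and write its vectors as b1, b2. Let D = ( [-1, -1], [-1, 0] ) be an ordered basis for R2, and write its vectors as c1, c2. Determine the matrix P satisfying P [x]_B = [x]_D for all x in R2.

Let M have columns bj and N have columns cj. Then for every x, N [x]_D = x = M [x]_B, so P = N^(-1) M.
Since det N = -1, N^(-1) has integer entries; multiplying gives P = [[1, -2], [1, -1]].

[[1, -2], [1, -1]]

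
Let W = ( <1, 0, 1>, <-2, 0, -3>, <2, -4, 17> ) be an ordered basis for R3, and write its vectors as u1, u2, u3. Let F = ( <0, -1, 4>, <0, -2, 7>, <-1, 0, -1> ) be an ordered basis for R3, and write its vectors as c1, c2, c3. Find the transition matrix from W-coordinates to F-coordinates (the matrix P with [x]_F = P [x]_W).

Take x = uj: its W-coordinates are the j-th standard unit vector, so P e_j — column j of P — equals [uj]_F.
u1 = 0·c1 + 0·c2 - c3, giving column 1 = <0, 0, -1>; repeating for each j gives P = [[0, -2, 2], [0, 1, 1], [-1, 2, -2]].

[[0, -2, 2], [0, 1, 1], [-1, 2, -2]]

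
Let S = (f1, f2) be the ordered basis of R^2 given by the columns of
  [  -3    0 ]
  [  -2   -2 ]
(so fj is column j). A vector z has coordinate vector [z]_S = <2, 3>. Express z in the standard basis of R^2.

The coordinates say z = 2f1 + 3f2; adding the scaled basis vectors gives <-6, -10>.

<-6, -10>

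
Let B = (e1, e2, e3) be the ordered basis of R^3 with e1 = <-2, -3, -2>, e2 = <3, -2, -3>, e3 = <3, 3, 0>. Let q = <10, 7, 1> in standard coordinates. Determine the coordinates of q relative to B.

Write q = c_1 e1 + ... + c_3 e3 and solve for the c_i.
Solving this 3x3 system gives c = (-2, 1, 1).
Check: -2e1 + e2 + e3 = <10, 7, 1>.

<-2, 1, 1>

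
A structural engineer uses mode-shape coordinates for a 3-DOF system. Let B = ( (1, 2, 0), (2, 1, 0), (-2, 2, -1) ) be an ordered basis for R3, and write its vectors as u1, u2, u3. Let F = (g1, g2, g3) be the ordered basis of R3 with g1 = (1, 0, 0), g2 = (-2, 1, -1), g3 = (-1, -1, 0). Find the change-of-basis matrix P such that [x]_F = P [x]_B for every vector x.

Let M have columns uj and N have columns gj. Then for every x, N [x]_F = x = M [x]_B, so P = N^(-1) M.
Since det N = -1, N^(-1) has integer entries; multiplying gives P = [[-1, 1, -1], [0, 0, 1], [-2, -1, -1]].

[[-1, 1, -1], [0, 0, 1], [-2, -1, -1]]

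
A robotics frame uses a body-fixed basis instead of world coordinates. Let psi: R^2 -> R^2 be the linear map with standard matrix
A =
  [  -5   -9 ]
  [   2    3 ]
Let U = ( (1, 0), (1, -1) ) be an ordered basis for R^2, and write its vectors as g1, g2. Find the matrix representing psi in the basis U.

With P the matrix whose columns are g1, g2, [psi]_U = P^(-1) A P.
Column by column: psi(g1) = A g1 = (-5, 2); its U-coordinates (-3, -2) give column 1.
Continuing for each basis vector yields [psi]_U = [[-3, 3], [-2, 1]].

[[-3, 3], [-2, 1]]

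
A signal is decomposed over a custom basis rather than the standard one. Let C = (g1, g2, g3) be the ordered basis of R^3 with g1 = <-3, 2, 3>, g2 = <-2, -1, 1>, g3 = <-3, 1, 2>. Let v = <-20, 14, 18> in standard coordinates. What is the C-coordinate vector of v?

Write v = c_1 g1 + ... + c_3 g3 and solve for the c_i.
Gaussian elimination on [M | v] yields c = (4, -2, 4).
Check: 4g1 - 2g2 + 4g3 = <-20, 14, 18>.

<4, -2, 4>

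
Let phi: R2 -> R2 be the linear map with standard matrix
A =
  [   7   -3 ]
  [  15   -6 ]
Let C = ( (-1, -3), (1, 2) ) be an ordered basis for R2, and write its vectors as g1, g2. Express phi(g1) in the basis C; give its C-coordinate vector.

(1, 3)

Column 1 of [phi]_C is the C-coordinate vector of phi(g1).
In standard coordinates phi(g1) = A g1 = (2, 3).
Converting to C: (2, 3) = g1 + 3g2, so the coordinate vector is (1, 3).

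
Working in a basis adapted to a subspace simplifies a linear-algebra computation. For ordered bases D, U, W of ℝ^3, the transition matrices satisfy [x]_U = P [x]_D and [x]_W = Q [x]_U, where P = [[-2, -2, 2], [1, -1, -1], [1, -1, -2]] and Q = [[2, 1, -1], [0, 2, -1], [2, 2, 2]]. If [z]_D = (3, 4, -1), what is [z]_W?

(-33, -1, -30)

First [z]_U = P [z]_D = (-16, 0, 1).
Then [z]_W = Q [z]_U = (-33, -1, -30).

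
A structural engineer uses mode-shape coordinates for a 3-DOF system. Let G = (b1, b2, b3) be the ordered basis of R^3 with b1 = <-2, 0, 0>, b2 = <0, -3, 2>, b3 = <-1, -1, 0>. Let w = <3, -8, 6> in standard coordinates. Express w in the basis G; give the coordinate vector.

<-1, 3, -1>

We seek scalars with c_1 b1 + ... + c_3 b3 = w; equivalently solve M c = w where the columns of M are b1, ..., b3.
Solving this 3x3 system gives c = (-1, 3, -1).
Check: -b1 + 3b2 - b3 = <3, -8, 6>.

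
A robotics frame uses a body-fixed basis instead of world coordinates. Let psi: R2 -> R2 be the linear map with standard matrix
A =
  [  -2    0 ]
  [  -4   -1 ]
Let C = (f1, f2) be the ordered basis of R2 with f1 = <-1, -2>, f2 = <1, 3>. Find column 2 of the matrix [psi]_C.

<-1, -3>

Compute psi(f2) = A f2 = <-2, -7> in standard coordinates.
Then write this in C-coordinates: solve for y in y_1 f1 + y_2 f2 = <-2, -7>.
This gives y = <-1, -3>, which is column 2 of [psi]_C.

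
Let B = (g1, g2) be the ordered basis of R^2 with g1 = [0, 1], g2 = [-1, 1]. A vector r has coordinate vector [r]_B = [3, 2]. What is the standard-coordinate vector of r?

The coordinates say r = 3g1 + 2g2; adding the scaled basis vectors gives [-2, 5].

[-2, 5]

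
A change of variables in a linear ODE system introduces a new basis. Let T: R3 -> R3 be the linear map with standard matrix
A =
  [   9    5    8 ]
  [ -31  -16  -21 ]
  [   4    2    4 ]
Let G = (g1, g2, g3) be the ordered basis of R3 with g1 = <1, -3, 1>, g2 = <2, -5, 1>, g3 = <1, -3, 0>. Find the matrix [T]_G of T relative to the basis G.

[[0, 2, -1], [2, 0, -1], [-2, -1, -3]]

With P the matrix whose columns are g1, ..., g3, [T]_G = P^(-1) A P.
Column by column: T(g1) = A g1 = <2, -4, 2>; its G-coordinates <0, 2, -2> give column 1.
Continuing for each basis vector yields [T]_G = [[0, 2, -1], [2, 0, -1], [-2, -1, -3]].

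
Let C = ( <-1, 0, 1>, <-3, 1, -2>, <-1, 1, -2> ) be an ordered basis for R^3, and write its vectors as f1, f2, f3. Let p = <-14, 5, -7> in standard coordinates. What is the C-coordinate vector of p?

[p]_C is the unique c with M c = p, where M has columns f1, ..., f3.
Solving this 3x3 system gives c = (3, 3, 2).
Check: 3f1 + 3f2 + 2f3 = <-14, 5, -7>.

<3, 3, 2>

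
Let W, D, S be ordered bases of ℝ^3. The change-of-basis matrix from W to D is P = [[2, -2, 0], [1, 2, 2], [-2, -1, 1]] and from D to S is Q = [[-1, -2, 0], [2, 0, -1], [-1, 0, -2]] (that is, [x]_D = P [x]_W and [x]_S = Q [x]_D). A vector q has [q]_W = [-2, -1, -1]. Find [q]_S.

First [q]_D = P [q]_W = [-2, -6, 4].
Then [q]_S = Q [q]_D = [14, -8, -6].

[14, -8, -6]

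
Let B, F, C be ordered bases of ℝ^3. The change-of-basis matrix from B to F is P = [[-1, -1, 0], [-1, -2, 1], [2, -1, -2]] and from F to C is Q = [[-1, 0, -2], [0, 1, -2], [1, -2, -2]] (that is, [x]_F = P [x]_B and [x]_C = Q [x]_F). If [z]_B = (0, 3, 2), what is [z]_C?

(17, 10, 19)

First [z]_F = P [z]_B = (-3, -4, -7).
Then [z]_C = Q [z]_F = (17, 10, 19).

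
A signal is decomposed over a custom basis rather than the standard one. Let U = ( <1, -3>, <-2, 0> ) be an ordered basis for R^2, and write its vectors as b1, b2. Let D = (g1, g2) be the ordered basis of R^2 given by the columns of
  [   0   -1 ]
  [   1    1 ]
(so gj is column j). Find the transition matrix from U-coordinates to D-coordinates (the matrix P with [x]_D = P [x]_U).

[[-2, -2], [-1, 2]]

Column j of P is [bj]_D, since P maps U-coordinates to D-coordinates.
Expressing b1 in D: b1 = -2g1 - g2, so column 1 of P is <-2, -1>.
Doing the same for each bj gives P = [[-2, -2], [-1, 2]].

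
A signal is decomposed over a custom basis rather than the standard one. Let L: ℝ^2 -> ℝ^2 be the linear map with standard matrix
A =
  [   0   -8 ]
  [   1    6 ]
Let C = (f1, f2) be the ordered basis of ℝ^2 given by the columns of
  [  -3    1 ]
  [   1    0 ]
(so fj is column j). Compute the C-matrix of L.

The j-th column of [L]_C is [L(fj)]_C.
L(f1) = A f1 = (-8, 3) = 3f1 + f2, so column 1 is (3, 1).
Repeating for f2 and assembling the columns gives [[3, 1], [1, 3]].

[[3, 1], [1, 3]]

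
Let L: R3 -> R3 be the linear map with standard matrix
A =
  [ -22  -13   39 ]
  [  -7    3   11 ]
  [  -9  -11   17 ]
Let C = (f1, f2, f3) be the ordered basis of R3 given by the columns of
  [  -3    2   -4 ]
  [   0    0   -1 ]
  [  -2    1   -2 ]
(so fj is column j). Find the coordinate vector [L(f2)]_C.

Column 2 of [L]_C is the C-coordinate vector of L(f2).
In standard coordinates L(f2) = A f2 = <-5, -3, -1>.
Converting to C: <-5, -3, -1> = -3f1 - f2 + 3f3, so the coordinate vector is <-3, -1, 3>.

<-3, -1, 3>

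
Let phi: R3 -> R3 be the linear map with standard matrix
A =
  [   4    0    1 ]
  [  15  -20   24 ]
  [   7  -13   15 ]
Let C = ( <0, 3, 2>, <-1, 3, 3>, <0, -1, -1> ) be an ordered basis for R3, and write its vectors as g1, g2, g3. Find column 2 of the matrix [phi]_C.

<-2, 1, 0>

Column 2 of [phi]_C is the C-coordinate vector of phi(g2).
In standard coordinates phi(g2) = A g2 = <-1, -3, -1>.
Converting to C: <-1, -3, -1> = -2g1 + g2 + 0·g3, so the coordinate vector is <-2, 1, 0>.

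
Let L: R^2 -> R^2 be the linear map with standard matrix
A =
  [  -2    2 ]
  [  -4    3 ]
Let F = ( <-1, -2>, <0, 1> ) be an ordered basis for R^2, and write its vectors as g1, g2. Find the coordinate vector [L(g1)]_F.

<2, 2>

Column 1 of [L]_F is the F-coordinate vector of L(g1).
In standard coordinates L(g1) = A g1 = <-2, -2>.
Converting to F: <-2, -2> = 2g1 + 2g2, so the coordinate vector is <2, 2>.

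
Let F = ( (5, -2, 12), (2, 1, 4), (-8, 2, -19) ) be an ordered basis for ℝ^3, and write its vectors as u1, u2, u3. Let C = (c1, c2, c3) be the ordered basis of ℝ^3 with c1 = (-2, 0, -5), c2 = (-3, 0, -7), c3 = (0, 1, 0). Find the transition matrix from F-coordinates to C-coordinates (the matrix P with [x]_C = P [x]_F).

Let M have columns uj and N have columns cj. Then for every x, N [x]_C = x = M [x]_F, so P = N^(-1) M.
Since det N = 1, N^(-1) has integer entries; multiplying gives P = [[-1, 2, 1], [-1, -2, 2], [-2, 1, 2]].

[[-1, 2, 1], [-1, -2, 2], [-2, 1, 2]]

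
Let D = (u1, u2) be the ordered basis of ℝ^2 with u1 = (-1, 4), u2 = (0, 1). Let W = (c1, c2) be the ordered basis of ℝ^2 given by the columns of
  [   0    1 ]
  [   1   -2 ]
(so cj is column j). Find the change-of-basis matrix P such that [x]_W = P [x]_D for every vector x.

[[2, 1], [-1, 0]]

Column j of P is [uj]_W, since P maps D-coordinates to W-coordinates.
Expressing u1 in W: u1 = 2c1 - c2, so column 1 of P is (2, -1).
Doing the same for each uj gives P = [[2, 1], [-1, 0]].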